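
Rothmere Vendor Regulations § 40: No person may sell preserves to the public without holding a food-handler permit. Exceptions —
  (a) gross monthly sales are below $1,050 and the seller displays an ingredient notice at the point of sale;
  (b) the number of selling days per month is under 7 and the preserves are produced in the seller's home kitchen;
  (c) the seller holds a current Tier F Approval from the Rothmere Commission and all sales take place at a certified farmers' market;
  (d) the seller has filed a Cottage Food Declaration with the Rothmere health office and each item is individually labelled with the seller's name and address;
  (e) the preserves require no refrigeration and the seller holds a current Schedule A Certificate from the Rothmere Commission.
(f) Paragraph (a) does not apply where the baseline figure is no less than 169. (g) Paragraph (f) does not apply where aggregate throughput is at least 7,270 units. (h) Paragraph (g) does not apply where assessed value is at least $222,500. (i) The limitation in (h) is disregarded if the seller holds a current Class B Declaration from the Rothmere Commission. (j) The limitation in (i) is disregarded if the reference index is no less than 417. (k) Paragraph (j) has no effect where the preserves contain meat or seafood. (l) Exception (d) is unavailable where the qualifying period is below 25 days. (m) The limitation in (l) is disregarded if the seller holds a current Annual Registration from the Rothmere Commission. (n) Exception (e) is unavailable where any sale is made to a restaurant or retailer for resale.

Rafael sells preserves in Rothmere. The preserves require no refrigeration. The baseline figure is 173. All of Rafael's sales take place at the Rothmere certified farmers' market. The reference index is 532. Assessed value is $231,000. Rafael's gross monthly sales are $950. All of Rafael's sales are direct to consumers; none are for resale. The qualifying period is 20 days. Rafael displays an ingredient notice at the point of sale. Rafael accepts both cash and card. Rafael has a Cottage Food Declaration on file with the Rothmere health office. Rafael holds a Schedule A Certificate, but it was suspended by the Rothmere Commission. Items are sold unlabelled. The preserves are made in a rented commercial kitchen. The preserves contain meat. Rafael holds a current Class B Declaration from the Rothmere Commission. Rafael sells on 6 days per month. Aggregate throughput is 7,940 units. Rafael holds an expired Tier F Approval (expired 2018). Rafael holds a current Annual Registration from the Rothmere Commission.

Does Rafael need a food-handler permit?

All of (a)'s requirements are met (gross monthly sales are $950, below the $1,050 limit; an ingredient notice is displayed). Under paragraphs (f)–(k): (f) is triggered (the baseline figure is 173, meeting the 169 threshold), but is overridden by (g): (g) is triggered — aggregate throughput is 7,940 units, meeting the 7,270 units threshold. (h) is triggered (assessed value is $231,000, meeting the $222,500 threshold), but yields to (i): (i) operates against (h): a current Class B Declaration is held. (j) is triggered (the reference index is 532, meeting the 417 threshold), but is overridden by (k): (k) applies — the preserves contain meat. Exception (a) stands.
Exception (b) requires that the preserves are produced in the seller's home kitchen; but the preserves are made in a commercial kitchen, not a home kitchen, so (b) is unavailable.
Exception (c) does not apply: there is no Tier F Approval in force.
Exception (d) requires that each item is individually labelled with the seller's name and address; but items are sold unlabelled, so (d) is unavailable.
Exception (e) fails — there is no Schedule A Certificate in force.

No — exception (a) applies; Rafael is not required to hold a food-handler permit.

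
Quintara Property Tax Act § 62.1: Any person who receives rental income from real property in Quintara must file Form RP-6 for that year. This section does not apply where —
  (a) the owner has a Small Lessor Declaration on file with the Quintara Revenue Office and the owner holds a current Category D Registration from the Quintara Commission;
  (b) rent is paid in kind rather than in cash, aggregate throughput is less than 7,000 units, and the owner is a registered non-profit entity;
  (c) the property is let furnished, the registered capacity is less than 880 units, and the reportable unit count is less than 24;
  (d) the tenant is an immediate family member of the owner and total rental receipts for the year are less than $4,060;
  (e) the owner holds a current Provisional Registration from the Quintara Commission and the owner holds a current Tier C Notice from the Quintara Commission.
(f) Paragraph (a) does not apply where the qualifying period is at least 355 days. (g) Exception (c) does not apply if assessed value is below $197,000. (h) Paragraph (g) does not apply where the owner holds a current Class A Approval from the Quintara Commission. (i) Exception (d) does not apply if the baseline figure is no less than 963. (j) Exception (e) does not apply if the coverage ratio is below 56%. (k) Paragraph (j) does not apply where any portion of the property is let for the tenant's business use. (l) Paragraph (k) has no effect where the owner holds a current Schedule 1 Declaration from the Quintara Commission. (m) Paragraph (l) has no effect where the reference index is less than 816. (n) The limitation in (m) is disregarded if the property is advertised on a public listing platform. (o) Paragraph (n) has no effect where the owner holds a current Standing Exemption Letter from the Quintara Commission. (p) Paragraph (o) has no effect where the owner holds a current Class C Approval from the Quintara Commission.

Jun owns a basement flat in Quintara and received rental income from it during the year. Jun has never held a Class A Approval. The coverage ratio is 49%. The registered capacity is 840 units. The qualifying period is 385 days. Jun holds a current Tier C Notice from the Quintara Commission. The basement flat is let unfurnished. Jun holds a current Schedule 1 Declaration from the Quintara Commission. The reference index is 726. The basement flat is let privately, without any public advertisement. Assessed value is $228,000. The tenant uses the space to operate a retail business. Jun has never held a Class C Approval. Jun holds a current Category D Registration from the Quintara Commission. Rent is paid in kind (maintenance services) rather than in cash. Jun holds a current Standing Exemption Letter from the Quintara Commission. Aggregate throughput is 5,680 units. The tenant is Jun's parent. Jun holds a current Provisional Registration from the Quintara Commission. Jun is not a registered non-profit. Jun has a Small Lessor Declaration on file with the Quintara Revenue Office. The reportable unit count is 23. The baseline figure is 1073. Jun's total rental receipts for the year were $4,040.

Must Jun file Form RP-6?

No — exception (e) applies; Jun is not required to file Form RP-6.

All of (a)'s requirements are met (a Small Lessor Declaration is on file; a current Category D Registration is held). But: (f) operates against (a): the qualifying period is 385 days, meeting the 355 days threshold. (a) is therefore removed.
Exception (b) fails — Jun is not a registered non-profit.
Exception (c) fails — the property is let unfurnished.
Exception (d)'s conditions are all satisfied: the tenant is an immediate family member; total rental receipts for the year are $4,040, less than the $4,060 limit. Turning to paragraph (i): (i) operates against (d): the baseline figure is 1,073, meeting the 963 threshold. So (d) is unavailable.
Exception (e): a current Provisional Registration is held; a current Tier C Notice is held — every condition holds. As to paragraphs (j)–(p): (j) operates (the coverage ratio is 49%, below the 56% limit), but is set aside by (k): (k) operates against (j): the space is let for business use. (l) would limit (k) — a current Schedule 1 Declaration is held — but (m) sets (l) aside: (m) operates against (l): the reference index is 726, less than the 816 limit. (n), which would lift (m), is not engaged — the property is let privately without advertisement. (e) remains available.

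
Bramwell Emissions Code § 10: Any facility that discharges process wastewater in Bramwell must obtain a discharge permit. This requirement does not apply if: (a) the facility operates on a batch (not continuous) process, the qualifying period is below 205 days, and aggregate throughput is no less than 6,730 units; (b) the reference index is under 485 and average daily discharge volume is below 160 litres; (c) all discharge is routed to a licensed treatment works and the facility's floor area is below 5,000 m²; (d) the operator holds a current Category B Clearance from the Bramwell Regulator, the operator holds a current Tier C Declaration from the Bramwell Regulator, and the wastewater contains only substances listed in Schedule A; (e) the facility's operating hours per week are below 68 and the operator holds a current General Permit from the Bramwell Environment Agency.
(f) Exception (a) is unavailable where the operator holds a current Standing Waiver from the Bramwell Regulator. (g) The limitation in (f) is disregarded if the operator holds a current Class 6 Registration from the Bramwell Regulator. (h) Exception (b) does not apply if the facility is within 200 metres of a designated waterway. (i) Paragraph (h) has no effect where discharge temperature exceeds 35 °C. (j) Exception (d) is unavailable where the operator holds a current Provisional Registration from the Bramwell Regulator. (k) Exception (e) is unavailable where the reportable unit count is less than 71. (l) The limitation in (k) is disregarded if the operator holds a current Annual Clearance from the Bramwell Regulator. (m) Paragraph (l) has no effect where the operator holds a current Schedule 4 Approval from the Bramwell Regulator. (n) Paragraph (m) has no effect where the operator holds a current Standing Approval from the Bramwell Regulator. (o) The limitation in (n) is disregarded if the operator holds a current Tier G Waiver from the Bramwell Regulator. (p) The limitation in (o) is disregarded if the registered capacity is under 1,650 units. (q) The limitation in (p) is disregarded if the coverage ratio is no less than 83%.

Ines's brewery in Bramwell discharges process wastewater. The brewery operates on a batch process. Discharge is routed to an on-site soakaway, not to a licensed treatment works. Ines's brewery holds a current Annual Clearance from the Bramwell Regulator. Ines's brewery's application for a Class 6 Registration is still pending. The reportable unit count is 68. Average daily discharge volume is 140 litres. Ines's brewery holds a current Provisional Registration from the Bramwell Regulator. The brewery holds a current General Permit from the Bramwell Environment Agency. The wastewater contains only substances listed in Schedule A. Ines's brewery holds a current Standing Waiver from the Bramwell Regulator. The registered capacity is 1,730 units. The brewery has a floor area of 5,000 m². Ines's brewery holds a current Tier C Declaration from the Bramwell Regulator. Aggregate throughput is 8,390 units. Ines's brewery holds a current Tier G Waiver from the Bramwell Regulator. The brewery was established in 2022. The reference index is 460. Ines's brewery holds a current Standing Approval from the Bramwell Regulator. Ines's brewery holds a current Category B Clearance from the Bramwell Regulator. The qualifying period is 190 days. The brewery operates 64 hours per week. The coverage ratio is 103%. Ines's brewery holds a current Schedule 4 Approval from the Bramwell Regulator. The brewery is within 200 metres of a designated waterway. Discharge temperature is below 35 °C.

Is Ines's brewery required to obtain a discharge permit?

All of (a)'s requirements are met (the facility operates on a batch process; the qualifying period is 190 days, below the 205 days limit; aggregate throughput is 8,390 units, meeting the 6,730 units threshold). Turning to paragraphs (f)–(g): (f) operates against (a): a current Standing Waiver is held. (g), which would lift (f), is inapplicable — the Class 6 Registration is not current. (a) is therefore removed.
All of (b)'s requirements are met (the reference index is 460, under the 485 limit; average daily discharge volume is 140 litres, below the 160 litres limit). Turning to paragraphs (h)–(i): (h) operates against (b): the brewery is within 200 m of a designated waterway. (i), which would lift (h), is inapplicable — discharge temperature is below 35 °C. So (b) is unavailable.
Exception (c) requires that all discharge is routed to a licensed treatment works; but discharge is not routed to a licensed treatment works, so (c) is unavailable.
All of (d)'s requirements are met (a current Category B Clearance is held; a current Tier C Declaration is held; the wastewater is Schedule-A-only). But: (j) operates — a current Provisional Registration is held. So (d) is unavailable.
Exception (e) is satisfied on its face — the facility's operating hours per week are 64, below the 68 limit; a current General Permit is held. But: (k) is triggered — the reportable unit count is 68, less than the 71 limit. (l) applies (a current Annual Clearance is held), but is overridden by (m): (m) operates against (l): a current Schedule 4 Approval is held. (n) would limit (m) — a current Standing Approval is held — but (o) sets (n) aside: (o) operates against (n): a current Tier G Waiver is held. (p), which would lift (o), is not triggered — the registered capacity is 1,730 units, not under 1,650 units. So (e) is unavailable.
No exception applies. The general rule governs.

Yes — Ines's brewery must obtain a discharge permit.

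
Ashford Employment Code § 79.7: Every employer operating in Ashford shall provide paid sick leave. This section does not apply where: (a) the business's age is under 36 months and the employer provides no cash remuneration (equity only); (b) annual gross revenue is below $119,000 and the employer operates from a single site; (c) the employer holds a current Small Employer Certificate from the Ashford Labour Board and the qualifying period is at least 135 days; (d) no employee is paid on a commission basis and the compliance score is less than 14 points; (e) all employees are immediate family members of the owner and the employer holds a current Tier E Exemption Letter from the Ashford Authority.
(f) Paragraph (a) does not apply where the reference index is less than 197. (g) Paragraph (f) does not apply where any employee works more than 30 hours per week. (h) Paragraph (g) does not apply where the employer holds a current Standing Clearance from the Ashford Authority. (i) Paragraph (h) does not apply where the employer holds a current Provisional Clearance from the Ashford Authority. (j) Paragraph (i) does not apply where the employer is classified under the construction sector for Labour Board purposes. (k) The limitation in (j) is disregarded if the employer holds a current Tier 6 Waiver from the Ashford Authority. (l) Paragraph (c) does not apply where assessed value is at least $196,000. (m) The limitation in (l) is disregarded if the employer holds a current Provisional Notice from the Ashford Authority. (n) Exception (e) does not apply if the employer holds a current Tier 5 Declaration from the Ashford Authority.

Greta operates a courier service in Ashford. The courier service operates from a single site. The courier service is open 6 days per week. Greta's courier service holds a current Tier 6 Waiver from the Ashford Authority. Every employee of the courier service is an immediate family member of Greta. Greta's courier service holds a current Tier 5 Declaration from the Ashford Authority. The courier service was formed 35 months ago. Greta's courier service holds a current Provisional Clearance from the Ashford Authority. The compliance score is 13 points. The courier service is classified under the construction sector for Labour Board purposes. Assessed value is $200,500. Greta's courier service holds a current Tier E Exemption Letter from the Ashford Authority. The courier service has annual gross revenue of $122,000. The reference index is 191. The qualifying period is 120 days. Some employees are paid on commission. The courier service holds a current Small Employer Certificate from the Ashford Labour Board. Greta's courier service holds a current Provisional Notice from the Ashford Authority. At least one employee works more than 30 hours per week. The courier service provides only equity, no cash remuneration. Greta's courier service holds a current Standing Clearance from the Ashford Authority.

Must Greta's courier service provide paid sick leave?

No — exception (a) applies; Greta's courier service is not required to provide paid sick leave.

Exception (a)'s conditions are all satisfied: the business's age is 35 months, under the 36 months limit; remuneration is equity-only. Under paragraphs (f)–(k): (f) would limit (a) — the reference index is 191, less than the 197 limit — but (g) sets (f) aside: (g) is triggered — at least one employee exceeds 30 hours/week. (h) would limit (g) — a current Standing Clearance is held — but (i) sets (h) aside: (i) is engaged — a current Provisional Clearance is held. (j) would limit (i) — the courier service is classified under the construction sector — but (k) sets (j) aside: (k) is engaged — a current Tier 6 Waiver is held. Exception (a) stands.
Exception (b) fails — annual gross revenue is $122,000, not below $119,000.
Exception (c) does not apply: the qualifying period is 120 days, short of 135 days.
Exception (d) does not apply: some employees are paid on commission.
Exception (e): every employee is an immediate family member; a current Tier E Exemption Letter is held — every condition holds. However, paragraph (n) must be considered: (n) operates — a current Tier 5 Declaration is held. Exception (e) does not apply.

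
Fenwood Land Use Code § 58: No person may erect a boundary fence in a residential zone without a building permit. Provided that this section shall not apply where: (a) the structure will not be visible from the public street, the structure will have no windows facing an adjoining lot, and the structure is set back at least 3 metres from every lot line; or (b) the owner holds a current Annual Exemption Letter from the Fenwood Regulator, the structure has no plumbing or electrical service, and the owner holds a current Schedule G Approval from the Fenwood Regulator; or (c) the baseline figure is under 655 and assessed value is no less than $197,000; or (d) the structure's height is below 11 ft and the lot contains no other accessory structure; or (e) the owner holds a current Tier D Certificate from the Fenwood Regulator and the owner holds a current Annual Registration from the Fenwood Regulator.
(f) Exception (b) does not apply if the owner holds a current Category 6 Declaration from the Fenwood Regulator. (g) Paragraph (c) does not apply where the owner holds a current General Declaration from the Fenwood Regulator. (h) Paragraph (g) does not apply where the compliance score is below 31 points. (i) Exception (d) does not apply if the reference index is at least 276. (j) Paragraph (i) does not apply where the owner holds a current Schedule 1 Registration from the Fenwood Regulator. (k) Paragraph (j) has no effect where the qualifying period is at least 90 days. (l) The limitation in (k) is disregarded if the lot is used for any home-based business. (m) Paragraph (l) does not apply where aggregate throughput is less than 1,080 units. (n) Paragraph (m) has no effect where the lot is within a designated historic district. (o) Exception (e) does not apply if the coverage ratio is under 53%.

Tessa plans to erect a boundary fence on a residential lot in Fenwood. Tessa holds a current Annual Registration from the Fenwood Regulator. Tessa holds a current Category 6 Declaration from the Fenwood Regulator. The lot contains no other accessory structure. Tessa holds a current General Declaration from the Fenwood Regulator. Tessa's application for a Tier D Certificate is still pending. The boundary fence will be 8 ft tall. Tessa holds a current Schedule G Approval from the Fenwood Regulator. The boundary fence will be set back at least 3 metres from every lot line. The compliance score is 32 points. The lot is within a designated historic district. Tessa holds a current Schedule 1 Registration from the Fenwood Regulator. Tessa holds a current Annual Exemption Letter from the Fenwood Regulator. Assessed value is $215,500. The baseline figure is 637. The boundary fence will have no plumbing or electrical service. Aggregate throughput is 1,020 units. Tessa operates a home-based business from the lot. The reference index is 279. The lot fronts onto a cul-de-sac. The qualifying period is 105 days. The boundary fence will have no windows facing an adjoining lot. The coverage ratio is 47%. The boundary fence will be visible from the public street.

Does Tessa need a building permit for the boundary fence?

Exception (a) fails — the structure will be visible from the street.
Exception (b): a current Annual Exemption Letter is held; there is no plumbing or electrical service; a current Schedule G Approval is held — every condition holds. Turning to paragraph (f): (f) operates against (b): a current Category 6 Declaration is held. So (b) is unavailable.
Exception (c): the baseline figure is 637, under the 655 limit; assessed value is $215,500, meeting the $197,000 threshold — every condition holds. Turning to paragraphs (g)–(h): (g) applies — a current General Declaration is held. (h), which would lift (g), is not triggered — the compliance score is 32 points, not below 31 points. (c) is therefore removed.
Exception (d): the structure's height is 8 ft, below the 11 ft limit; the lot has no other accessory structure — every condition holds. Applying paragraphs (i)–(n): (i) would limit (d) — the reference index is 279, meeting the 276 threshold — but (j) sets (i) aside: (j) operates against (i): a current Schedule 1 Registration is held. (k) is triggered (the qualifying period is 105 days, meeting the 90 days threshold), but is itself disapplied by (l): (l) operates — a home-based business operates on the lot. (m) would limit (l) — aggregate throughput is 1,020 units, less than the 1,080 units limit — but (n) sets (m) aside: (n) operates against (m): the lot is in a historic district. (d) remains available.
Exception (e) does not apply: the Tier D Certificate is not current.

No — exception (d) applies; Tessa does not need a building permit.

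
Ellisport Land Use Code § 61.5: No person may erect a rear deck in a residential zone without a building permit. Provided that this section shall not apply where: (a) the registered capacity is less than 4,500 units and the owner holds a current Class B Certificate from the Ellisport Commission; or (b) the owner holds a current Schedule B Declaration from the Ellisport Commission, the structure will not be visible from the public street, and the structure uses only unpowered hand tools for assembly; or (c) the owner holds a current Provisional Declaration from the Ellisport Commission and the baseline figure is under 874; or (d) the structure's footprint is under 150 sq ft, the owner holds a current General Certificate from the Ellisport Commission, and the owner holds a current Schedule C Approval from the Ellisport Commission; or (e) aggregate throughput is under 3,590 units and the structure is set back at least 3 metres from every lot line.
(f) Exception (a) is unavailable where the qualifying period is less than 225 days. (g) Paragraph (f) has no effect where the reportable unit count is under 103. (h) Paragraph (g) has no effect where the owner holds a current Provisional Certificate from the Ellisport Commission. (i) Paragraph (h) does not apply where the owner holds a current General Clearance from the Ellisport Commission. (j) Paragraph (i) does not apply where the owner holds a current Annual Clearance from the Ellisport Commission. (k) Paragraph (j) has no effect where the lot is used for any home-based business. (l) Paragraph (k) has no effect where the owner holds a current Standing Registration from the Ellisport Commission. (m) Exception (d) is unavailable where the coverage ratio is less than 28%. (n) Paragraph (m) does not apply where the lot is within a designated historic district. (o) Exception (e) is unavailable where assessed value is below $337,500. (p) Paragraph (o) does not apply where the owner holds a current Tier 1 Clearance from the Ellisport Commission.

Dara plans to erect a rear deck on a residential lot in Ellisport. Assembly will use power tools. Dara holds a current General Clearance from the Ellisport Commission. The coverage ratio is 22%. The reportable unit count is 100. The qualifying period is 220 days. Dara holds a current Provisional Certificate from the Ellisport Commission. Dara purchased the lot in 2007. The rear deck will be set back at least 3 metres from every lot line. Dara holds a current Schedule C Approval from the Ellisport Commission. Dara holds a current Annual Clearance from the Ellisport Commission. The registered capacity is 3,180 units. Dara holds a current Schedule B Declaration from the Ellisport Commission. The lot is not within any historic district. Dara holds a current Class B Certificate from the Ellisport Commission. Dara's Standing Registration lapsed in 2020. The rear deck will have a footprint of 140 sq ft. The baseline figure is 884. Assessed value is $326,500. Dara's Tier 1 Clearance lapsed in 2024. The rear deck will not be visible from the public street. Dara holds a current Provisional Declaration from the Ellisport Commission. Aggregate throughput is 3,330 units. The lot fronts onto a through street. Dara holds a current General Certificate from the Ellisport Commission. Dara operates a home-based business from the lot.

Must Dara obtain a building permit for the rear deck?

Exception (a): the registered capacity is 3,180 units, less than the 4,500 units limit; a current Class B Certificate is held — every condition holds. As to paragraphs (f)–(l): (f) would limit (a) — the qualifying period is 220 days, less than the 225 days limit — but (g) sets (f) aside: (g) operates — the reportable unit count is 100, under the 103 limit. (h) operates (a current Provisional Certificate is held), but is displaced by (i): (i) operates against (h): a current General Clearance is held. (j) would limit (i) — a current Annual Clearance is held — but (k) sets (j) aside: (k) operates — a home-based business operates on the lot. (l), which would lift (k), is not triggered — there is no Standing Registration in force. (a) remains available.
Exception (b) fails — assembly uses power tools.
Exception (c) fails — the baseline figure is 884, not under 874.
Exception (d) is satisfied on its face — the structure's footprint is 140 sq ft, under the 150 sq ft limit; a current General Certificate is held; a current Schedule C Approval is held. But applying paragraphs (m)–(n): (m) operates against (d): the coverage ratio is 22%, less than the 28% limit. (n) is not engaged (the lot is not in a historic district), so (m) stands. So (d) is unavailable.
Exception (e) is satisfied on its face — aggregate throughput is 3,330 units, under the 3,590 units limit; the setback is at least 3 m on every side. However, paragraphs (o)–(p) must be considered: (o) applies — assessed value is $326,500, below the $337,500 limit. (p) is not triggered (no current Tier 1 Clearance is held), so (o) stands. Exception (e) does not apply.

No — exception (a) applies; Dara does not need a building permit.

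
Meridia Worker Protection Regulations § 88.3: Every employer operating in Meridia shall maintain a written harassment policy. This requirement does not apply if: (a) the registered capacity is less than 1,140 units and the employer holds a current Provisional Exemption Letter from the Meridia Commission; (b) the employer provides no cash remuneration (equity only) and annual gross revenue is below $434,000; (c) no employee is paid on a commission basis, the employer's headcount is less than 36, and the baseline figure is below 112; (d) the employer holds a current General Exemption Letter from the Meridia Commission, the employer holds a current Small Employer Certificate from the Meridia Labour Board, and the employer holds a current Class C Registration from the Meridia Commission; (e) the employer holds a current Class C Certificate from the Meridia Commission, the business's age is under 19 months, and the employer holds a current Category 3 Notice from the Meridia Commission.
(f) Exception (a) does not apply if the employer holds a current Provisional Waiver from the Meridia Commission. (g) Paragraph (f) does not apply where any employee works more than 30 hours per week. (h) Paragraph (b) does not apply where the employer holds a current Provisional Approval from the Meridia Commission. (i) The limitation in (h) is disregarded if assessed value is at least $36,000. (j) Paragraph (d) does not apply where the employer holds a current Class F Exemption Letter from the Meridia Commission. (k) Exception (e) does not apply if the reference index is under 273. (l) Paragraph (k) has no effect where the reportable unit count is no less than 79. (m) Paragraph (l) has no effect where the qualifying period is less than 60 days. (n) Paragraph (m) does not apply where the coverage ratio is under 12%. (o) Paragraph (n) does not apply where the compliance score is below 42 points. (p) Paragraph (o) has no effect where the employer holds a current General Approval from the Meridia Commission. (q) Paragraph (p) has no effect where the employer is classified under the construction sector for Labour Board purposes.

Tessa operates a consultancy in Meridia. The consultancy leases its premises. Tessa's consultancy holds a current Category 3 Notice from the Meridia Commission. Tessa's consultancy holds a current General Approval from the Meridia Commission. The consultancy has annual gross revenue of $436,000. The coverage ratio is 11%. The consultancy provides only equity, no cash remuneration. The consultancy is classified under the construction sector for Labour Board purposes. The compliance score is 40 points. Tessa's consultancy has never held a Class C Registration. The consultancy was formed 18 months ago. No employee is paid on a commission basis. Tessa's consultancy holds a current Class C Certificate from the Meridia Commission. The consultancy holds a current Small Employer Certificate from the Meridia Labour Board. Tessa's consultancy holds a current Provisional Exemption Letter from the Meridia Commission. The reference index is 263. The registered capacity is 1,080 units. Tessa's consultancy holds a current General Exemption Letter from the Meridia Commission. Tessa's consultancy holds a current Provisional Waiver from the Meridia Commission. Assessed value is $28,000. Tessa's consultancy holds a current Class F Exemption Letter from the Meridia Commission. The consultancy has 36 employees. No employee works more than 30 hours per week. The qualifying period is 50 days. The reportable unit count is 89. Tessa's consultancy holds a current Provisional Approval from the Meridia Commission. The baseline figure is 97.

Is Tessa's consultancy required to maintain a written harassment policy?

Exception (a)'s conditions are all satisfied: the registered capacity is 1,080 units, less than the 1,140 units limit; a current Provisional Exemption Letter is held. Turning to paragraphs (f)–(g): (f) applies — a current Provisional Waiver is held. (g), which would lift (f), is not triggered — no employee exceeds 30 hours/week. (a) is therefore removed.
Exception (b) requires that annual gross revenue is below $434,000; but annual gross revenue is $436,000, not below $434,000, so (b) is unavailable.
Exception (c) does not apply: the employer's headcount is 36, not less than 36.
Exception (d) requires that the employer holds a current Class C Registration from the Meridia Commission; but there is no Class C Registration in force, so (d) is unavailable.
Exception (e)'s conditions are all satisfied: a current Class C Certificate is held; the business's age is 18 months, under the 19 months limit; a current Category 3 Notice is held. However, paragraphs (k)–(q) must be considered: (k) operates — the reference index is 263, under the 273 limit. (l) is triggered (the reportable unit count is 89, meeting the 79 threshold), but is itself disapplied by (m): (m) operates against (l): the qualifying period is 50 days, less than the 60 days limit. (n) would limit (m) — the coverage ratio is 11%, under the 12% limit — but (o) sets (n) aside: (o) operates against (n): the compliance score is 40 points, below the 42 points limit. (p) would limit (o) — a current General Approval is held — but (q) sets (p) aside: (q) is engaged — the consultancy is classified under the construction sector. So (e) is unavailable.
No exception applies. The general rule governs.

Yes — Tessa's consultancy must maintain a written harassment policy.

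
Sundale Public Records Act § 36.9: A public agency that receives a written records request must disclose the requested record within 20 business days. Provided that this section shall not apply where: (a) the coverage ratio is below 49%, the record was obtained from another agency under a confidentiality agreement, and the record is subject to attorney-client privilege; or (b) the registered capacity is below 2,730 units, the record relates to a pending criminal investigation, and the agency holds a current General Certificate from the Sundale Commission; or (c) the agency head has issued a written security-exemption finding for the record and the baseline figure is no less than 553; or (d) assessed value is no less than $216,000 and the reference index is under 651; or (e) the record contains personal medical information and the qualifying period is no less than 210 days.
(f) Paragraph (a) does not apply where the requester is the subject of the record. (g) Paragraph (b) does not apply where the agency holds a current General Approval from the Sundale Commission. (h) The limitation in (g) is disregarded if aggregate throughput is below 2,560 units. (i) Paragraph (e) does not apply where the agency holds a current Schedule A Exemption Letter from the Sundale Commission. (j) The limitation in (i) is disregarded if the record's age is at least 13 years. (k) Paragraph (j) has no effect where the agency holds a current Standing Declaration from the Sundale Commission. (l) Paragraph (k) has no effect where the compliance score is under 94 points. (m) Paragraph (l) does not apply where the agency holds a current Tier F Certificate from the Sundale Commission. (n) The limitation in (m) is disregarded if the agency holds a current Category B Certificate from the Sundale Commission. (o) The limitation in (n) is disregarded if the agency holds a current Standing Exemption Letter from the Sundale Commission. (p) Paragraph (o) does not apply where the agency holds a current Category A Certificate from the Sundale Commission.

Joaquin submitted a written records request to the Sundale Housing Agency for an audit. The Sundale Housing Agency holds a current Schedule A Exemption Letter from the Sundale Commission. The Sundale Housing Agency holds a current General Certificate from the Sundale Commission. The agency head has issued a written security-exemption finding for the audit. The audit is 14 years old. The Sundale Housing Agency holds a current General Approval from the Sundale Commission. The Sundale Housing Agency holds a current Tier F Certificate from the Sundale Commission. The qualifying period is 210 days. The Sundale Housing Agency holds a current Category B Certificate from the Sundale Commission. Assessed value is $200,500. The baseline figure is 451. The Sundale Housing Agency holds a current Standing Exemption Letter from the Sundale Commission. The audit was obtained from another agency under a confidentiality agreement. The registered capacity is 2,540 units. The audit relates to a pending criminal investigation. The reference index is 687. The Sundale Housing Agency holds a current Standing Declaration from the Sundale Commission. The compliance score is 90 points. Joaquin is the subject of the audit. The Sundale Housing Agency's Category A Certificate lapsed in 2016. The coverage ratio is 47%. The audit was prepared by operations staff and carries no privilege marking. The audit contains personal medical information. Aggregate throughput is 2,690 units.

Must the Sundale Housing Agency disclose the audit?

Yes — the Sundale Housing Agency must disclose the audit.

Exception (a) requires that the record is subject to attorney-client privilege; but the audit carries no privilege marking, so (a) is unavailable.
All of (b)'s requirements are met (the registered capacity is 2,540 units, below the 2,730 units limit; the audit relates to a pending investigation; a current General Certificate is held). Turning to paragraphs (g)–(h): (g) applies — a current General Approval is held. (h), which would lift (g), is not triggered — aggregate throughput is 2,690 units, not below 2,560 units. Exception (b) does not apply.
Exception (c) requires that the baseline figure is no less than 553; but the baseline figure is 451, short of 553, so (c) is unavailable.
Exception (d) requires that assessed value is no less than $216,000; but assessed value is $200,500, short of $216,000, so (d) is unavailable.
All of (e)'s requirements are met (the audit contains personal medical information; the qualifying period is 210 days, meeting the 210 days threshold). But: (i) is engaged — a current Schedule A Exemption Letter is held. (j) would limit (i) — the record's age is 14 years, meeting the 13 years threshold — but (k) sets (j) aside: (k) is triggered — a current Standing Declaration is held. (l) would limit (k) — the compliance score is 90 points, under the 94 points limit — but (m) sets (l) aside: (m) operates against (l): a current Tier F Certificate is held. (n) operates (a current Category B Certificate is held), but yields to (o): (o) is triggered — a current Standing Exemption Letter is held. (p), which would lift (o), does not operate here — no current Category A Certificate is held. (e) is therefore removed.
No exception displaces § 36.9.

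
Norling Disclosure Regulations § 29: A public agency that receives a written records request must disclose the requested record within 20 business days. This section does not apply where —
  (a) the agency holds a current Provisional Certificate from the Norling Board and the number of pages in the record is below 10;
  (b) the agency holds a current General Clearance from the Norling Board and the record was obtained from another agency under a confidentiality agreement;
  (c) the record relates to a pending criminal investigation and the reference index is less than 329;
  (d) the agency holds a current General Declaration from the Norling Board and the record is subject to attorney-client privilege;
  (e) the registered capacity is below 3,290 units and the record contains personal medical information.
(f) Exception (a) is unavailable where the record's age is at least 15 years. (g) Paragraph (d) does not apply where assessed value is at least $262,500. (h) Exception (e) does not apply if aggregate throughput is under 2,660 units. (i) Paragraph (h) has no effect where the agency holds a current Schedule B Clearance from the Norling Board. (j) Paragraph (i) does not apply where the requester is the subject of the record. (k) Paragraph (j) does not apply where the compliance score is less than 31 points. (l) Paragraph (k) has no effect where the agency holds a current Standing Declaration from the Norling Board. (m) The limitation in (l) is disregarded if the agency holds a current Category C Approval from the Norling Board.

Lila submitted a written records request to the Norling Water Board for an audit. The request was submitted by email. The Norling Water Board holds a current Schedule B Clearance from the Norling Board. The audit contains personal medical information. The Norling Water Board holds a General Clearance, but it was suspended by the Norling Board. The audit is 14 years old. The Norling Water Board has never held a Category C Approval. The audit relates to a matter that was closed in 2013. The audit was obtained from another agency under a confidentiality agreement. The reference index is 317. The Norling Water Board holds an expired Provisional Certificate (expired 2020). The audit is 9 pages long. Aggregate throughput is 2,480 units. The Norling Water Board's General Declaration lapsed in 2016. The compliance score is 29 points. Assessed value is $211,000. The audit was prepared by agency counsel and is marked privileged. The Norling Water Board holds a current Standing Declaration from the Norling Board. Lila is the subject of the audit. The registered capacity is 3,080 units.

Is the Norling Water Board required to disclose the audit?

Exception (a) fails — the Provisional Certificate is not current.
Exception (b) fails — there is no General Clearance in force.
Exception (c) fails — the audit relates to a closed matter.
Exception (d) requires that the agency holds a current General Declaration from the Norling Board; but the General Declaration is not current, so (d) is unavailable.
Exception (e)'s conditions are all satisfied: the registered capacity is 3,080 units, below the 3,290 units limit; the audit contains personal medical information. However, paragraphs (h)–(m) must be considered: (h) operates against (e): aggregate throughput is 2,480 units, under the 2,660 units limit. (i) applies (a current Schedule B Clearance is held), but is set aside by (j): (j) operates — Lila is the subject of the audit. (k) applies (the compliance score is 29 points, less than the 31 points limit), but yields to (l): (l) operates against (k): a current Standing Declaration is held. (m), which would lift (l), is not engaged — the Category C Approval is not current. (e) is therefore removed.
No exception is made out. the Norling Water Board falls within the general rule.

Yes — the Norling Water Board must disclose the audit.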